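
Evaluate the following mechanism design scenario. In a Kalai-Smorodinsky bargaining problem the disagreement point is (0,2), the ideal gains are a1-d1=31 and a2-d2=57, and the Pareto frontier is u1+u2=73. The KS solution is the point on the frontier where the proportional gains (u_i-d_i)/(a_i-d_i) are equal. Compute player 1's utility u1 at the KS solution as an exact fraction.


Step 1: At the KS point, (u1-d1)/r1 = (u2-d2)/r2 = t and u1+u2 = 73
Step 2: u1 = d1 + r1*t and u2 = d2 + r2*t, so (d1 + r1*t) + (d2 + r2*t) = 73
Step 3: t = (73 - 0 - 2)/(31 + 57) = 71/88
Step 4: u1 = d1 + r1*t = 0 + 31 * 71/88 = 2201/88
Step 5: (Check: u2 = d2 + r2*t = 4223/88; u1+u2 = 2201/88 + 4223/88 = 73, on the frontier.)

2201/88


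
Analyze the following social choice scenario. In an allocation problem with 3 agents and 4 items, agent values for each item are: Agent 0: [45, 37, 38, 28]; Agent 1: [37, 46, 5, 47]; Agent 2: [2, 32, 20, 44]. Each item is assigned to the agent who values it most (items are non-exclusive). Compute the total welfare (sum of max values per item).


Step 1: For each item, find the maximum value among all agents.
Step 2: Item 0 -> Agent 0 (value 45)
Step 3: Item 1 -> Agent 1 (value 46)
Step 4: Item 2 -> Agent 0 (value 38)
Step 5: Item 3 -> Agent 1 (value 47)
Step 6: Total welfare = 45 + 46 + 38 + 47 = 176

176


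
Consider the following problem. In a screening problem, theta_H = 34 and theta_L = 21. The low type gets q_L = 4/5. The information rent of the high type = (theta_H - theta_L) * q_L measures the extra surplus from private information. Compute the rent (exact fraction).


Step 1: theta_H - theta_L = 34 - 21 = 13
Step 2: Information rent = (theta_H - theta_L) * q_L
Step 3: = 13 * 4/5
Step 4: = 52/5

52/5


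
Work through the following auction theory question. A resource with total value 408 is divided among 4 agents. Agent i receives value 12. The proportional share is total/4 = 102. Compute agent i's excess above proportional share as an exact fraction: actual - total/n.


Step 1: Proportional share = 408/4 = 102
Step 2: Agent's actual allocation = 12
Step 3: Excess = 12 - 102 = -90

-90


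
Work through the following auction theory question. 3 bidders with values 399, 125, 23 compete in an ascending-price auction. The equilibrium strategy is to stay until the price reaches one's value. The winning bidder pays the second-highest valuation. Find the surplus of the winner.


Step 1: Identify the highest value: 399
Step 2: Identify the second-highest value: 125
Step 3: The final price = second-highest value = 125
Step 4: Surplus = 399 - 125 = 274

274


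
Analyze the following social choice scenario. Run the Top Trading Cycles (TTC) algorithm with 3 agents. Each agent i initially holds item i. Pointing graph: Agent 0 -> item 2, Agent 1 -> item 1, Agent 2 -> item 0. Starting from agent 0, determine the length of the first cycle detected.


Step 1: Trace the pointer graph from agent 0: 0 -> 2 -> 0
Step 2: A cycle is detected when we revisit agent 0
Step 3: The cycle is: 0 -> 2 -> 0
Step 4: Cycle length = 2

2


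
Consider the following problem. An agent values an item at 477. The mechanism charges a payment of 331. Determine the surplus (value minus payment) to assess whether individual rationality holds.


Step 1: Surplus = value - payment = 477 - 331 = 146
Step 2: IR is satisfied (surplus >= 0)

146


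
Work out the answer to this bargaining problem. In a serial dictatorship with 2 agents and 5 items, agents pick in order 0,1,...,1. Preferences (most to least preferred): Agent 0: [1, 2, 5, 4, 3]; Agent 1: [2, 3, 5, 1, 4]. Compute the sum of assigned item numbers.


Step 1: Agent 0 picks item 1
Step 2: Agent 1 picks item 2
Step 3: Sum = 1 + 2 = 3

3


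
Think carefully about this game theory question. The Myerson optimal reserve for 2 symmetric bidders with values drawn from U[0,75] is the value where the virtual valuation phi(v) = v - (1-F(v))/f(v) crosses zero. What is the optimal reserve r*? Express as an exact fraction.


Step 1: For U[0,75], F(v) = v/75 and f(v) = 1/75
Step 2: phi(v) = v - (1 - v/75)/(1/75) = v - (75 - v) = 2v - 75
Step 3: Set phi(r*) = 0: 2r* - 75 = 0
Step 4: r* = 75/2 (the number of bidders n = 2 does not enter)

75/2


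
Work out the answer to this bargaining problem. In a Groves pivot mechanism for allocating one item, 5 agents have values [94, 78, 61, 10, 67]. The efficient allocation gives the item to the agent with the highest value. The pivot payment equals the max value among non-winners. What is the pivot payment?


Step 1: The efficient winner is agent 0 with value 94
Step 2: Other agents' values: [78, 61, 10, 67]
Step 3: Pivot payment = max(others) = 78
Step 4: The winner pays 78

78


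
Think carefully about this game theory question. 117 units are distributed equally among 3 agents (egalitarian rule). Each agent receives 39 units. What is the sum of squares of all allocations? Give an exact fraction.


Step 1: Each agent's share = 117/3 = 39
Step 2: Square of each share = (39)^2 = 1521
Step 3: Sum of squares = 3 * 1521 = 4563

4563


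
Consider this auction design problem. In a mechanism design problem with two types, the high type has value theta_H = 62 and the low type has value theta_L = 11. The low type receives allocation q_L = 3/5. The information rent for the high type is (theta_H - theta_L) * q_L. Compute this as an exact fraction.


Step 1: theta_H - theta_L = 62 - 11 = 51
Step 2: Information rent = (theta_H - theta_L) * q_L
Step 3: = 51 * 3/5
Step 4: = 153/5

153/5


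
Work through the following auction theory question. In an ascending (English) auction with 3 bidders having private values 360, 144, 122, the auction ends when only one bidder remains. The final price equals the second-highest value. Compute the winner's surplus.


Step 1: Identify the highest value: 360
Step 2: Identify the second-highest value: 144
Step 3: The final price = second-highest value = 144
Step 4: Surplus = 360 - 144 = 216

216


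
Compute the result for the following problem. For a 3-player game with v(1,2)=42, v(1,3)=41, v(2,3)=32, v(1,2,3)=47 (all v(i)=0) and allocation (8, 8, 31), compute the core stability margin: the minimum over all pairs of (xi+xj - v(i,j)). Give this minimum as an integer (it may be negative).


Step 1: Slack for coalition (1,2): x1+x2 - v12 = 16 - 42 = -26
Step 2: Slack for coalition (1,3): x1+x3 - v13 = 39 - 41 = -2
Step 3: Slack for coalition (2,3): x2+x3 - v23 = 39 - 32 = 7
Step 4: Minimum slack = min(-26, -2, 7) = -26, attained by (1,2); coalition (1,2) can block (slack < 0), so the allocation is not in the core

-26


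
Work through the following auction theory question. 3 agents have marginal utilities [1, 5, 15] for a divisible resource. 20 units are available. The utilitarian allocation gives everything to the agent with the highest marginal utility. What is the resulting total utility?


Step 1: The marginal utilities are [1, 5, 15]
Step 2: The highest marginal utility is 15
Step 3: All 20 units go to that agent
Step 4: Total utility = 15 * 20 = 300

300


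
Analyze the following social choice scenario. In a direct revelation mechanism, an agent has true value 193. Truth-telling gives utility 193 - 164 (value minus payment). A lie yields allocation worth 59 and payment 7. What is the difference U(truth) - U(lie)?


Step 1: U(truth) = value - payment = 193 - 164 = 29
Step 2: U(lie) = allocation - payment = 59 - 7 = 52
Step 3: IC gap = 29 - 52 = -23

-23


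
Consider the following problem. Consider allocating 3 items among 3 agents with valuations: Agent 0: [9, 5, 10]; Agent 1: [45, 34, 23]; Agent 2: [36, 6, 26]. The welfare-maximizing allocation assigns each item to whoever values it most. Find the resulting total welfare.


Step 1: For each item, find the maximum value among all agents.
Step 2: Item 0 -> Agent 1 (value 45)
Step 3: Item 1 -> Agent 1 (value 34)
Step 4: Item 2 -> Agent 2 (value 26)
Step 5: Total welfare = 45 + 34 + 26 = 105

105


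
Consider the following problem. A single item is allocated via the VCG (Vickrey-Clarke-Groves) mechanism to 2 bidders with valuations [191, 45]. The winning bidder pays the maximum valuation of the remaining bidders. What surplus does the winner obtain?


Step 1: The winner is the agent with the highest value: agent 0 with value 191
Step 2: Values of other agents: [45]
Step 3: VCG payment = max of others' values = 45
Step 4: Surplus = 191 - 45 = 146

146


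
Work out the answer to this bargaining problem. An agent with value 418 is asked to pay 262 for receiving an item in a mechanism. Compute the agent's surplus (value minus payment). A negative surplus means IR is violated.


Step 1: Surplus = value - payment = 418 - 262 = 156
Step 2: IR is satisfied (surplus >= 0)

156


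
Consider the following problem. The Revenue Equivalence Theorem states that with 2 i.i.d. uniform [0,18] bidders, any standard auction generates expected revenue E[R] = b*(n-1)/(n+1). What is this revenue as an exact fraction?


Step 1: By Revenue Equivalence, expected revenue = b*(n-1)/(n+1)
Step 2: Substituting n = 2, b = 18
Step 3: Revenue = 18*(2-1)/(2+1) = 18*1/3
Step 4: Revenue = 18/3 = 6

6


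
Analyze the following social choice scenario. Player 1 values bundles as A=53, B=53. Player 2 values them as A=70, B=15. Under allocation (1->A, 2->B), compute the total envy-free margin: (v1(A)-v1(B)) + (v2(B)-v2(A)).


Step 1: Player 1's margin = v1(A) - v1(B) = 53 - 53 = 0
Step 2: Player 2's margin = v2(B) - v2(A) = 15 - 70 = -55
Step 3: Total margin = 0 + -55 = -55

-55


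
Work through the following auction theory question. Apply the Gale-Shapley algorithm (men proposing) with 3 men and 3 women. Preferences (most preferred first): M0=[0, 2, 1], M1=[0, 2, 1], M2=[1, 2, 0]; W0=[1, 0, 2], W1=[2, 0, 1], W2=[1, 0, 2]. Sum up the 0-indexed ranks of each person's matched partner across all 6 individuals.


Step 1: Run Gale-Shapley (men propose, women hold best offer):
  M0 proposes to W0; she accepts
  M1 proposes to W0; she switches from M0
  M2 proposes to W1; she accepts
  M0 proposes to W2; she accepts
Step 2: Final matching: W0-M1, W1-M2, W2-M0
Step 3: 0-indexed ranks (man's rank of his match, then woman's): 0 + 0 + 0 + 0 + 1 + 1
Step 4: Total rank sum = 2

2


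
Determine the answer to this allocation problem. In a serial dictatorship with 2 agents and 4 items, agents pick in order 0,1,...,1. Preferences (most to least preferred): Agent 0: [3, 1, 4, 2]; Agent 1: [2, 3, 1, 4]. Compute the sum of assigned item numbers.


Step 1: Agent 0 picks item 3
Step 2: Agent 1 picks item 2
Step 3: Sum = 3 + 2 = 5

5


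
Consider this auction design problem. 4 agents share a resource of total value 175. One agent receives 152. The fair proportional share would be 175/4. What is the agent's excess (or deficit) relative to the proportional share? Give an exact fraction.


Step 1: Proportional share = 175/4
Step 2: Agent's actual allocation = 152
Step 3: Excess = 152 - 175/4 = 433/4

433/4


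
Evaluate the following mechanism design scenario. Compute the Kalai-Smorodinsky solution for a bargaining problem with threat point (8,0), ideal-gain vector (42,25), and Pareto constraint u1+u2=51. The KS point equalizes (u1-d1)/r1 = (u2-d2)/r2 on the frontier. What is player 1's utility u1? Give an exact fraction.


Step 1: At the KS point, (u1-d1)/r1 = (u2-d2)/r2 = t and u1+u2 = 51
Step 2: u1 = d1 + r1*t and u2 = d2 + r2*t, so (d1 + r1*t) + (d2 + r2*t) = 51
Step 3: t = (51 - 8 - 0)/(42 + 25) = 43/67
Step 4: u1 = d1 + r1*t = 8 + 42 * 43/67 = 2342/67
Step 5: (Check: u2 = d2 + r2*t = 1075/67; u1+u2 = 2342/67 + 1075/67 = 51, on the frontier.)

2342/67


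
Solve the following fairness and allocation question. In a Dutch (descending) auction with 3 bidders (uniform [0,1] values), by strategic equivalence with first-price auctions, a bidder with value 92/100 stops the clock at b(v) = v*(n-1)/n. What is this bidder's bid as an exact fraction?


Step 1: Dutch auctions are strategically equivalent to first-price auctions
Step 2: The equilibrium bid is b(v) = v*(n-1)/n
Step 3: b = 23/25 * 2/3
Step 4: b = 46/75

46/75


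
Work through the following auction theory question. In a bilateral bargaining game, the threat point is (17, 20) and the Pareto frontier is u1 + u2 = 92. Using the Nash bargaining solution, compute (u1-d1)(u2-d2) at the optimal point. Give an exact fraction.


Step 1: The Nash solution splits surplus symmetrically above the disagreement point
Step 2: u1 = (total + d1 - d2)/2 = (92 + 17 - 20)/2 = 89/2
Step 3: u2 = (total - d1 + d2)/2 = (92 - 17 + 20)/2 = 95/2
Step 4: Nash product = (89/2 - 17) * (95/2 - 20)
Step 5: = 55/2 * 55/2 = 3025/4

3025/4


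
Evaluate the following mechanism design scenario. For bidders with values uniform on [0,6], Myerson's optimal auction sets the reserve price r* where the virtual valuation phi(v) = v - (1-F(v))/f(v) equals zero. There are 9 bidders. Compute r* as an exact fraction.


Step 1: For U[0,6], F(v) = v/6 and f(v) = 1/6
Step 2: phi(v) = v - (1 - v/6)/(1/6) = v - (6 - v) = 2v - 6
Step 3: Set phi(r*) = 0: 2r* - 6 = 0
Step 4: r* = 6/2 = 3 (the number of bidders n = 9 does not enter)

3


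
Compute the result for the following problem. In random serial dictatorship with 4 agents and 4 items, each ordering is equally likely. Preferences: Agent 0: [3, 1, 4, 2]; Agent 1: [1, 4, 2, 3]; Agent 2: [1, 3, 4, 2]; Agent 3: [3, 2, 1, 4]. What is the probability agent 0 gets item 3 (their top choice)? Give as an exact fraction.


Step 1: Agent 0 wants item 3
Step 2: There are 24 possible orderings of agents
Step 3: In 11 orderings, agent 0 gets item 3
Step 4: Probability = 11/24

11/24


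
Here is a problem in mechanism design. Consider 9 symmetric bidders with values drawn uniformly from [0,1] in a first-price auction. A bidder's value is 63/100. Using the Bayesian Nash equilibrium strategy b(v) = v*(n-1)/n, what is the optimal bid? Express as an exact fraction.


Step 1: The symmetric BNE bidding function is b(v) = v * (n-1) / n
Step 2: Substitute v = 63/100 and n = 9
Step 3: b = 63/100 * 8/9
Step 4: b = 14/25

14/25


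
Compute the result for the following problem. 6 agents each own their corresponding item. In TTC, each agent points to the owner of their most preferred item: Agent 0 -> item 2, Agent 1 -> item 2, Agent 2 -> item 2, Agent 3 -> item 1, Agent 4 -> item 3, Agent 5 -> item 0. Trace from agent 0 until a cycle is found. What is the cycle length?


Step 1: Trace the pointer graph from agent 0: 0 -> 2 -> 2
Step 2: A cycle is detected when we revisit agent 2
Step 3: The cycle is: 2 -> 2
Step 4: Cycle length = 1

1


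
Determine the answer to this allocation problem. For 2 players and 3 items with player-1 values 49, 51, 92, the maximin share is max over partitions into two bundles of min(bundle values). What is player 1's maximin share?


Step 1: Item values = 49, 51, 92
Step 2: Enumerate all 2-bundle partitions and take the smaller bundle:
  Partition 1: {49} vs {51,92} -> bundles 49, 143; min = 49
  Partition 2: {51} vs {49,92} -> bundles 51, 141; min = 51
  Partition 3: {92} vs {49,51} -> bundles 92, 100; min = 92
Step 3: MMS = max(49, 51, 92) = 92

92


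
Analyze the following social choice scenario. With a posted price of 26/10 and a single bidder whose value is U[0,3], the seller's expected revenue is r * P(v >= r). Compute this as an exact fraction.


Step 1: Posted price r = 13/5, value support [0,3]
Step 2: P(v >= r) = (3 - 13/5)/3 = 2/15
Step 3: Expected revenue = r * P(v >= r) = 13/5 * 2/15
Step 4: Revenue = 26/75

26/75


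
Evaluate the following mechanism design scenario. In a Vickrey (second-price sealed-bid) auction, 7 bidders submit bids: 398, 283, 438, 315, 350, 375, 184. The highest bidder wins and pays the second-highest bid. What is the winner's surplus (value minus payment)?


Step 1: Sort bids in descending order: 438, 398, 375, 350, 315, 283, 184
Step 2: The winning bid is the highest: 438
Step 3: The payment equals the second-highest bid: 398
Step 4: Surplus = winner's bid - payment = 438 - 398 = 40

40


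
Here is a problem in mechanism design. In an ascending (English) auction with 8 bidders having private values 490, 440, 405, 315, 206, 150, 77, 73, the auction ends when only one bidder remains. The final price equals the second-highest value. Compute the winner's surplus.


Step 1: Identify the highest value: 490
Step 2: Identify the second-highest value: 440
Step 3: The final price = second-highest value = 440
Step 4: Surplus = 490 - 440 = 50

50


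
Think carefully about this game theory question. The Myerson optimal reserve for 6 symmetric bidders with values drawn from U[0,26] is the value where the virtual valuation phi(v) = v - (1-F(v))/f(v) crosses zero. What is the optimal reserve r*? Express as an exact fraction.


Step 1: For U[0,26], F(v) = v/26 and f(v) = 1/26
Step 2: phi(v) = v - (1 - v/26)/(1/26) = v - (26 - v) = 2v - 26
Step 3: Set phi(r*) = 0: 2r* - 26 = 0
Step 4: r* = 26/2 = 13 (the number of bidders n = 6 does not enter)

13


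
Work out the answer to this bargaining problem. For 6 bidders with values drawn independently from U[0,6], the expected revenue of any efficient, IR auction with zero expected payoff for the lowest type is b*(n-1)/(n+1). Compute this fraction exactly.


Step 1: By Revenue Equivalence, expected revenue = b*(n-1)/(n+1)
Step 2: Substituting n = 6, b = 6
Step 3: Revenue = 6*(6-1)/(6+1) = 6*5/7
Step 4: Revenue = 30/7

30/7


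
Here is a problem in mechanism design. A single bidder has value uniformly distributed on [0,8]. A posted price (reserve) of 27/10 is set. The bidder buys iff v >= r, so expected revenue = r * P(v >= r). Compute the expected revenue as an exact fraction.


Step 1: Posted price r = 27/10, value support [0,8]
Step 2: P(v >= r) = (8 - 27/10)/8 = 53/80
Step 3: Expected revenue = r * P(v >= r) = 27/10 * 53/80
Step 4: Revenue = 1431/800

1431/800


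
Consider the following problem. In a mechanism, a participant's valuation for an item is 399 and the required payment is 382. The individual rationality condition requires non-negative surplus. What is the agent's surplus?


Step 1: Surplus = value - payment = 399 - 382 = 17
Step 2: IR is satisfied (surplus >= 0)

17


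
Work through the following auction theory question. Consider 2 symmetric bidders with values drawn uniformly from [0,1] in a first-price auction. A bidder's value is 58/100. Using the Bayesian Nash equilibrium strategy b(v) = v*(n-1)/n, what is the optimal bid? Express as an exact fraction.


Step 1: The symmetric BNE bidding function is b(v) = v * (n-1) / n
Step 2: Substitute v = 29/50 and n = 2
Step 3: b = 29/50 * 1/2
Step 4: b = 29/100

29/100


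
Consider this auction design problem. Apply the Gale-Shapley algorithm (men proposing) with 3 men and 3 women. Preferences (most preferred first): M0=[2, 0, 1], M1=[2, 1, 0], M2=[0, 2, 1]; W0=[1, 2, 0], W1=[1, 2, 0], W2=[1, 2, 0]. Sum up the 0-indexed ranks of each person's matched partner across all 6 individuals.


Step 1: Run Gale-Shapley (men propose, women hold best offer):
  M0 proposes to W2; she accepts
  M1 proposes to W2; she switches from M0
  M2 proposes to W0; she accepts
  M0 proposes to W0; rejected
  M0 proposes to W1; she accepts
Step 2: Final matching: W0-M2, W1-M0, W2-M1
Step 3: 0-indexed ranks (man's rank of his match, then woman's): 0 + 1 + 2 + 2 + 0 + 0
Step 4: Total rank sum = 5

5


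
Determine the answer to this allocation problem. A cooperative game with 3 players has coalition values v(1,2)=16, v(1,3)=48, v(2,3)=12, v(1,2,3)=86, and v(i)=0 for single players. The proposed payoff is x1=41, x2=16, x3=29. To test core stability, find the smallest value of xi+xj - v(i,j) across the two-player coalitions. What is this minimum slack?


Step 1: Slack for coalition (1,2): x1+x2 - v12 = 57 - 16 = 41
Step 2: Slack for coalition (1,3): x1+x3 - v13 = 70 - 48 = 22
Step 3: Slack for coalition (2,3): x2+x3 - v23 = 45 - 12 = 33
Step 4: Minimum slack = min(41, 22, 33) = 22, attained by (1,3); no pair can gain by deviating, so the allocation is in the core

22


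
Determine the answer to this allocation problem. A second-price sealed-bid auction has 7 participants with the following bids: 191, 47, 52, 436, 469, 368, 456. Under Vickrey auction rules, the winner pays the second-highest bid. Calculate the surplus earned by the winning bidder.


Step 1: Sort bids in descending order: 469, 456, 436, 368, 191, 52, 47
Step 2: The winning bid is the highest: 469
Step 3: The payment equals the second-highest bid: 456
Step 4: Surplus = winner's bid - payment = 469 - 456 = 13

13


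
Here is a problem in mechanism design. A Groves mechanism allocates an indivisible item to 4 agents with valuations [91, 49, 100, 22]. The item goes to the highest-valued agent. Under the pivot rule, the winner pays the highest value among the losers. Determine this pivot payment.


Step 1: The efficient winner is agent 2 with value 100
Step 2: Other agents' values: [91, 49, 22]
Step 3: Pivot payment = max(others) = 91
Step 4: The winner pays 91

91


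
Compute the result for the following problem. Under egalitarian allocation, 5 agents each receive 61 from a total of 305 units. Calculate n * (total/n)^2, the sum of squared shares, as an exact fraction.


Step 1: Each agent's share = 305/5 = 61
Step 2: Square of each share = (61)^2 = 3721
Step 3: Sum of squares = 5 * 3721 = 18605

18605


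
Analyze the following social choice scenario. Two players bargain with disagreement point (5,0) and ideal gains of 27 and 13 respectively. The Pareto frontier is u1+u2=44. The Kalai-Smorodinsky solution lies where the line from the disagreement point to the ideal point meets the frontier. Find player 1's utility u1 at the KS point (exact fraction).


Step 1: At the KS point, (u1-d1)/r1 = (u2-d2)/r2 = t and u1+u2 = 44
Step 2: u1 = d1 + r1*t and u2 = d2 + r2*t, so (d1 + r1*t) + (d2 + r2*t) = 44
Step 3: t = (44 - 5 - 0)/(27 + 13) = 39/40
Step 4: u1 = d1 + r1*t = 5 + 27 * 39/40 = 1253/40
Step 5: (Check: u2 = d2 + r2*t = 507/40; u1+u2 = 1253/40 + 507/40 = 44, on the frontier.)

1253/40


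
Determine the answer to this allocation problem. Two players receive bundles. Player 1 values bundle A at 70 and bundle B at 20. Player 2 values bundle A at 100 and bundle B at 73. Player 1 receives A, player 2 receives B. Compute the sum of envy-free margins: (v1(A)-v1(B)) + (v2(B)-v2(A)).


Step 1: Player 1's margin = v1(A) - v1(B) = 70 - 20 = 50
Step 2: Player 2's margin = v2(B) - v2(A) = 73 - 100 = -27
Step 3: Total margin = 50 + -27 = 23

23


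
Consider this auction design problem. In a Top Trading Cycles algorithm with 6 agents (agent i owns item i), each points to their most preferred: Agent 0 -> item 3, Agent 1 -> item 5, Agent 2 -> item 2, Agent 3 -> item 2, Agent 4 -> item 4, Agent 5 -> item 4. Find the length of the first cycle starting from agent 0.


Step 1: Trace the pointer graph from agent 0: 0 -> 3 -> 2 -> 2
Step 2: A cycle is detected when we revisit agent 2
Step 3: The cycle is: 2 -> 2
Step 4: Cycle length = 1

1


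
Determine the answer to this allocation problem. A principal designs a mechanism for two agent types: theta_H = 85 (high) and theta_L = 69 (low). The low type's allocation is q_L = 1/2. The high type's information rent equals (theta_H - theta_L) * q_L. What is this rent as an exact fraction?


Step 1: theta_H - theta_L = 85 - 69 = 16
Step 2: Information rent = (theta_H - theta_L) * q_L
Step 3: = 16 * 1/2
Step 4: = 8

8


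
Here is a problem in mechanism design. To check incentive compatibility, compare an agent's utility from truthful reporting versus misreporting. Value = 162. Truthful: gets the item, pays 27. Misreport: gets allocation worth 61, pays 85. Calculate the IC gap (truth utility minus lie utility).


Step 1: U(truth) = value - payment = 162 - 27 = 135
Step 2: U(lie) = allocation - payment = 61 - 85 = -24
Step 3: IC gap = 135 - (-24) = 159

159


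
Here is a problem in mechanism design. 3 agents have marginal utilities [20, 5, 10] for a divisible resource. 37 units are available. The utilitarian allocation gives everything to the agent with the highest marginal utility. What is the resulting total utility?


Step 1: The marginal utilities are [20, 5, 10]
Step 2: The highest marginal utility is 20
Step 3: All 37 units go to that agent
Step 4: Total utility = 20 * 37 = 740

740


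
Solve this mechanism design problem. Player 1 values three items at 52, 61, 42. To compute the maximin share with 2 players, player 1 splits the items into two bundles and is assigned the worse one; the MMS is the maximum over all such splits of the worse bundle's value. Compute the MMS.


Step 1: Item values = 52, 61, 42
Step 2: Enumerate all 2-bundle partitions and take the smaller bundle:
  Partition 1: {52} vs {61,42} -> bundles 52, 103; min = 52
  Partition 2: {61} vs {52,42} -> bundles 61, 94; min = 61
  Partition 3: {42} vs {52,61} -> bundles 42, 113; min = 42
Step 3: MMS = max(52, 61, 42) = 61

61


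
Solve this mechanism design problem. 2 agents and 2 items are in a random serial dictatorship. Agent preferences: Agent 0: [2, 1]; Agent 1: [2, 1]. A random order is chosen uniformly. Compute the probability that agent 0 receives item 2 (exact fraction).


Step 1: Agent 0 wants item 2
Step 2: There are 2 possible orderings of agents
Step 3: In 1 orderings, agent 0 gets item 2
Step 4: Probability = 1/2

1/2


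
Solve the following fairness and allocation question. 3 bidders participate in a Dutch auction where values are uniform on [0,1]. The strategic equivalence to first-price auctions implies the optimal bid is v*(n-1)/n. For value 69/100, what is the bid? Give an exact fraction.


Step 1: Dutch auctions are strategically equivalent to first-price auctions
Step 2: The equilibrium bid is b(v) = v*(n-1)/n
Step 3: b = 69/100 * 2/3
Step 4: b = 23/50

23/50


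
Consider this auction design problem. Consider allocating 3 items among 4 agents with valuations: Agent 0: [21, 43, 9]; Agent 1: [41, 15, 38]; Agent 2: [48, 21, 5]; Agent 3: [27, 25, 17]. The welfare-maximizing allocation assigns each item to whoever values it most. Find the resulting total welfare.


Step 1: For each item, find the maximum value among all agents.
Step 2: Item 0 -> Agent 2 (value 48)
Step 3: Item 1 -> Agent 0 (value 43)
Step 4: Item 2 -> Agent 1 (value 38)
Step 5: Total welfare = 48 + 43 + 38 = 129

129


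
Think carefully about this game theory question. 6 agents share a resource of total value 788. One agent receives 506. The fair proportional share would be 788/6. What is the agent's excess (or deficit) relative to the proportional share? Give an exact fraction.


Step 1: Proportional share = 788/6 = 394/3
Step 2: Agent's actual allocation = 506
Step 3: Excess = 506 - 394/3 = 1124/3

1124/3


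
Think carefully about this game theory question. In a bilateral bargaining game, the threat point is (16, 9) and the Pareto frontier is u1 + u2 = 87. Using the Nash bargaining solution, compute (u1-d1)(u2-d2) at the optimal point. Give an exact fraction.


Step 1: The Nash solution splits surplus symmetrically above the disagreement point
Step 2: u1 = (total + d1 - d2)/2 = (87 + 16 - 9)/2 = 47
Step 3: u2 = (total - d1 + d2)/2 = (87 - 16 + 9)/2 = 40
Step 4: Nash product = (47 - 16) * (40 - 9)
Step 5: = 31 * 31 = 961

961


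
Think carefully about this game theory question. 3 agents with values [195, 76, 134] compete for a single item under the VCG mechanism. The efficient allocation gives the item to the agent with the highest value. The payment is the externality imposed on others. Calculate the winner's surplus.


Step 1: The winner is the agent with the highest value: agent 0 with value 195
Step 2: Values of other agents: [76, 134]
Step 3: VCG payment = max of others' values = 134
Step 4: Surplus = 195 - 134 = 61

61


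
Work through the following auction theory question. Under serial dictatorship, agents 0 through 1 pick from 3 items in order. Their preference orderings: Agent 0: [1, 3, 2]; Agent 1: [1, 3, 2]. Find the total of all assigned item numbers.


Step 1: Agent 0 picks item 1
Step 2: Agent 1 picks item 3
Step 3: Sum = 1 + 3 = 4

4


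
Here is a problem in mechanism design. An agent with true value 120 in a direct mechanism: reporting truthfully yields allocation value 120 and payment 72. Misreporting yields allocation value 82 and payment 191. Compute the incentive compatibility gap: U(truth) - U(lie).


Step 1: U(truth) = value - payment = 120 - 72 = 48
Step 2: U(lie) = allocation - payment = 82 - 191 = -109
Step 3: IC gap = 48 - (-109) = 157

157


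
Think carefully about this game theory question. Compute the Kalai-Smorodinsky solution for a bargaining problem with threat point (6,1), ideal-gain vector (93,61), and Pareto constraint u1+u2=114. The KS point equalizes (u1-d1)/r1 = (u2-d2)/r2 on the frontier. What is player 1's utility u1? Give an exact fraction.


Step 1: At the KS point, (u1-d1)/r1 = (u2-d2)/r2 = t and u1+u2 = 114
Step 2: u1 = d1 + r1*t and u2 = d2 + r2*t, so (d1 + r1*t) + (d2 + r2*t) = 114
Step 3: t = (114 - 6 - 1)/(93 + 61) = 107/154
Step 4: u1 = d1 + r1*t = 6 + 93 * 107/154 = 10875/154
Step 5: (Check: u2 = d2 + r2*t = 6681/154; u1+u2 = 10875/154 + 6681/154 = 114, on the frontier.)

10875/154


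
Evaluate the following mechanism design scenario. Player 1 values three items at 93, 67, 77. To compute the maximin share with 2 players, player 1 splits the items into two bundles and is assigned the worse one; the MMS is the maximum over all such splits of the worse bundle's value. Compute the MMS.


Step 1: Item values = 93, 67, 77
Step 2: Enumerate all 2-bundle partitions and take the smaller bundle:
  Partition 1: {93} vs {67,77} -> bundles 93, 144; min = 93
  Partition 2: {67} vs {93,77} -> bundles 67, 170; min = 67
  Partition 3: {77} vs {93,67} -> bundles 77, 160; min = 77
Step 3: MMS = max(93, 67, 77) = 93

93


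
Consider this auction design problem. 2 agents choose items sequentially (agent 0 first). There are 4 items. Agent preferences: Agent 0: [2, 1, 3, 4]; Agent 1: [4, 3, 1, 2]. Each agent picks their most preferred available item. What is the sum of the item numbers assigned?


Step 1: Agent 0 picks item 2
Step 2: Agent 1 picks item 4
Step 3: Sum = 2 + 4 = 6

6


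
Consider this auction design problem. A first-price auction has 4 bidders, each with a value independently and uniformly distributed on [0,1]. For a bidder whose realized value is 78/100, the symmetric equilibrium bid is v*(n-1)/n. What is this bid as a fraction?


Step 1: The symmetric BNE bidding function is b(v) = v * (n-1) / n
Step 2: Substitute v = 39/50 and n = 4
Step 3: b = 39/50 * 3/4
Step 4: b = 117/200

117/200


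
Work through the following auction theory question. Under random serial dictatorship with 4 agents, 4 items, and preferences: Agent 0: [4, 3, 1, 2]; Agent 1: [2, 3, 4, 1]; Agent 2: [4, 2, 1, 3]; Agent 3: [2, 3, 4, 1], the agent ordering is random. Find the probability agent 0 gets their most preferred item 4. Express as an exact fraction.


Step 1: Agent 0 wants item 4
Step 2: There are 24 possible orderings of agents
Step 3: In 12 orderings, agent 0 gets item 4
Step 4: Probability = 12/24 = 1/2

1/2


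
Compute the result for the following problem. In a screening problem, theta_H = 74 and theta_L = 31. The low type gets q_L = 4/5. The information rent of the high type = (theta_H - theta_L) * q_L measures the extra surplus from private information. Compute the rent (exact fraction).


Step 1: theta_H - theta_L = 74 - 31 = 43
Step 2: Information rent = (theta_H - theta_L) * q_L
Step 3: = 43 * 4/5
Step 4: = 172/5

172/5


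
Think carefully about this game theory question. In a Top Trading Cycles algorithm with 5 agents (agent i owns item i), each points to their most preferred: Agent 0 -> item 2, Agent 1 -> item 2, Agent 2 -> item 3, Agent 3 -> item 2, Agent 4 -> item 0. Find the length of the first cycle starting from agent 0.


Step 1: Trace the pointer graph from agent 0: 0 -> 2 -> 3 -> 2
Step 2: A cycle is detected when we revisit agent 2
Step 3: The cycle is: 2 -> 3 -> 2
Step 4: Cycle length = 2

2


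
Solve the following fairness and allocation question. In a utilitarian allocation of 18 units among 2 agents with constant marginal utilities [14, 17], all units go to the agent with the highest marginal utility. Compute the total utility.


Step 1: The marginal utilities are [14, 17]
Step 2: The highest marginal utility is 17
Step 3: All 18 units go to that agent
Step 4: Total utility = 17 * 18 = 306

306


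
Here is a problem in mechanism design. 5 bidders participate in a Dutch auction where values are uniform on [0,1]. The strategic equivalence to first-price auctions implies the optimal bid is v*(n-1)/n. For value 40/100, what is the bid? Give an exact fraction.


Step 1: Dutch auctions are strategically equivalent to first-price auctions
Step 2: The equilibrium bid is b(v) = v*(n-1)/n
Step 3: b = 2/5 * 4/5
Step 4: b = 8/25

8/25


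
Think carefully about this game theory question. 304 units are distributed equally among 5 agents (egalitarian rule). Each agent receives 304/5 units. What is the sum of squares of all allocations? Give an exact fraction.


Step 1: Each agent's share = 304/5
Step 2: Square of each share = (304/5)^2 = 92416/25
Step 3: Sum of squares = 5 * 92416/25 = 92416/5

92416/5


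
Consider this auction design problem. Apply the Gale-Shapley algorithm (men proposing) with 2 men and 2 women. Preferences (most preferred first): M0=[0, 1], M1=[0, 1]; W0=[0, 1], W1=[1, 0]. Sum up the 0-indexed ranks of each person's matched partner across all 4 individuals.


Step 1: Run Gale-Shapley (men propose, women hold best offer):
  M0 proposes to W0; she accepts
  M1 proposes to W0; rejected
  M1 proposes to W1; she accepts
Step 2: Final matching: W0-M0, W1-M1
Step 3: 0-indexed ranks (man's rank of his match, then woman's): 0 + 0 + 1 + 0
Step 4: Total rank sum = 1

1


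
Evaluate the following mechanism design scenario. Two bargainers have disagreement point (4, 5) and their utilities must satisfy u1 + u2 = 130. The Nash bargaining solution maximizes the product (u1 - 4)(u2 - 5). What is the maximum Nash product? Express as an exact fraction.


Step 1: The Nash solution splits surplus symmetrically above the disagreement point
Step 2: u1 = (total + d1 - d2)/2 = (130 + 4 - 5)/2 = 129/2
Step 3: u2 = (total - d1 + d2)/2 = (130 - 4 + 5)/2 = 131/2
Step 4: Nash product = (129/2 - 4) * (131/2 - 5)
Step 5: = 121/2 * 121/2 = 14641/4

14641/4


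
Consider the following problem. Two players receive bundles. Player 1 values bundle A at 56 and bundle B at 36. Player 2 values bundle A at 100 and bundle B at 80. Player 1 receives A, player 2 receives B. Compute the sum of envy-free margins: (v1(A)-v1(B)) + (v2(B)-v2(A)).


Step 1: Player 1's margin = v1(A) - v1(B) = 56 - 36 = 20
Step 2: Player 2's margin = v2(B) - v2(A) = 80 - 100 = -20
Step 3: Total margin = 20 + -20 = 0

0


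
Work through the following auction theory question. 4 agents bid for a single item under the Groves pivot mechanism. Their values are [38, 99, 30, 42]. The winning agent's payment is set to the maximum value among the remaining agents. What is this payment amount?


Step 1: The efficient winner is agent 1 with value 99
Step 2: Other agents' values: [38, 30, 42]
Step 3: Pivot payment = max(others) = 42
Step 4: The winner pays 42

42


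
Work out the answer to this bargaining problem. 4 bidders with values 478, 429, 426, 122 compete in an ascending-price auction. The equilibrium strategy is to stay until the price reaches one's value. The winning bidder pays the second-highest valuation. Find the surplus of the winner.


Step 1: Identify the highest value: 478
Step 2: Identify the second-highest value: 429
Step 3: The final price = second-highest value = 429
Step 4: Surplus = 478 - 429 = 49

49


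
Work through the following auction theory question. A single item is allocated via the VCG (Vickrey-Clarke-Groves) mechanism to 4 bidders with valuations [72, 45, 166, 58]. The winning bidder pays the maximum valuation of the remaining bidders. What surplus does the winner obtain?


Step 1: The winner is the agent with the highest value: agent 2 with value 166
Step 2: Values of other agents: [72, 45, 58]
Step 3: VCG payment = max of others' values = 72
Step 4: Surplus = 166 - 72 = 94

94


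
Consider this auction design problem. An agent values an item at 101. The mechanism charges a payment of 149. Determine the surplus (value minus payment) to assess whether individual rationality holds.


Step 1: Surplus = value - payment = 101 - 149 = -48
Step 2: IR is violated (surplus < 0)

-48


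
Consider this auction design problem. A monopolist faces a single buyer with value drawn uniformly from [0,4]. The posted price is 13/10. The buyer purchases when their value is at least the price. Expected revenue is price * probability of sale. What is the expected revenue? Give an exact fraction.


Step 1: Posted price r = 13/10, value support [0,4]
Step 2: P(v >= r) = (4 - 13/10)/4 = 27/40
Step 3: Expected revenue = r * P(v >= r) = 13/10 * 27/40
Step 4: Revenue = 351/400

351/400


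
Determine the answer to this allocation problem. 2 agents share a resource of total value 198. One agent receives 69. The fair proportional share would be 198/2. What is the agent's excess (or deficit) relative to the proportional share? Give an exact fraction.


Step 1: Proportional share = 198/2 = 99
Step 2: Agent's actual allocation = 69
Step 3: Excess = 69 - 99 = -30

-30


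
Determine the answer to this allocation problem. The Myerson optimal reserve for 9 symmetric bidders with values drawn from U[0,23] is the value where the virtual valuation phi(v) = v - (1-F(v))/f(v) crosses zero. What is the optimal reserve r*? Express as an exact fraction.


Step 1: For U[0,23], F(v) = v/23 and f(v) = 1/23
Step 2: phi(v) = v - (1 - v/23)/(1/23) = v - (23 - v) = 2v - 23
Step 3: Set phi(r*) = 0: 2r* - 23 = 0
Step 4: r* = 23/2 (the number of bidders n = 9 does not enter)

23/2


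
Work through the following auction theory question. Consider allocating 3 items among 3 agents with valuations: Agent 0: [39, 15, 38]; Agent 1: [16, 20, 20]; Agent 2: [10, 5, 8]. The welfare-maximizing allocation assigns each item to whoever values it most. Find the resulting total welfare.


Step 1: For each item, find the maximum value among all agents.
Step 2: Item 0 -> Agent 0 (value 39)
Step 3: Item 1 -> Agent 1 (value 20)
Step 4: Item 2 -> Agent 0 (value 38)
Step 5: Total welfare = 39 + 20 + 38 = 97

97


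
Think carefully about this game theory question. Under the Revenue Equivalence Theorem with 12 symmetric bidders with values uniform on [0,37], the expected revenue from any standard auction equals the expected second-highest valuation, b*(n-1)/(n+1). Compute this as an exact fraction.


Step 1: By Revenue Equivalence, expected revenue = b*(n-1)/(n+1)
Step 2: Substituting n = 12, b = 37
Step 3: Revenue = 37*(12-1)/(12+1) = 37*11/13
Step 4: Revenue = 407/13

407/13


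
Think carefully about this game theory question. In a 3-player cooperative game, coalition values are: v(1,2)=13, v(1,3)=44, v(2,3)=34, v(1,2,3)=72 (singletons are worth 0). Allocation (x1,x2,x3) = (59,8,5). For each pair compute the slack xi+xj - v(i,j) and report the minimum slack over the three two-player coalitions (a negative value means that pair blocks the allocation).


Step 1: Slack for coalition (1,2): x1+x2 - v12 = 67 - 13 = 54
Step 2: Slack for coalition (1,3): x1+x3 - v13 = 64 - 44 = 20
Step 3: Slack for coalition (2,3): x2+x3 - v23 = 13 - 34 = -21
Step 4: Minimum slack = min(54, 20, -21) = -21, attained by (2,3); coalition (2,3) can block (slack < 0), so the allocation is not in the core

-21


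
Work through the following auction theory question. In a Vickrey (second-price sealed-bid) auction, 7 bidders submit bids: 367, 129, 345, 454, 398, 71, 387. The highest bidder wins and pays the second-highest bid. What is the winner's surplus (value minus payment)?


Step 1: Sort bids in descending order: 454, 398, 387, 367, 345, 129, 71
Step 2: The winning bid is the highest: 454
Step 3: The payment equals the second-highest bid: 398
Step 4: Surplus = winner's bid - payment = 454 - 398 = 56

56
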